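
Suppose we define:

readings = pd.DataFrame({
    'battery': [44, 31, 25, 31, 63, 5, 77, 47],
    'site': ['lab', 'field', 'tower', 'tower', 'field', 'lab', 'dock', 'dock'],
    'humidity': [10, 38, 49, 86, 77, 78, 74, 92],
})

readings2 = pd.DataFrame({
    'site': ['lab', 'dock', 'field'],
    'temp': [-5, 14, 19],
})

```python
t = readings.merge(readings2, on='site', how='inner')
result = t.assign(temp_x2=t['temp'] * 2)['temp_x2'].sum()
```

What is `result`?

merge on 'site' (how='inner') → 6 rows:
   battery   site  humidity  temp
0       44    lab        10    -5
1       31  field        38    19
2       63  field        77    19
3        5    lab        78    -5
4       77   dock        74    14
5       47   dock        92    14
add column temp_x2 = t['temp'] * 2:
   battery   site  humidity  temp  temp_x2
0       44    lab        10    -5      -10
1       31  field        38    19       38
2       63  field        77    19       38
3        5    lab        78    -5      -10
4       77   dock        74    14       28
5       47   dock        92    14       28
So sum() = 112.

112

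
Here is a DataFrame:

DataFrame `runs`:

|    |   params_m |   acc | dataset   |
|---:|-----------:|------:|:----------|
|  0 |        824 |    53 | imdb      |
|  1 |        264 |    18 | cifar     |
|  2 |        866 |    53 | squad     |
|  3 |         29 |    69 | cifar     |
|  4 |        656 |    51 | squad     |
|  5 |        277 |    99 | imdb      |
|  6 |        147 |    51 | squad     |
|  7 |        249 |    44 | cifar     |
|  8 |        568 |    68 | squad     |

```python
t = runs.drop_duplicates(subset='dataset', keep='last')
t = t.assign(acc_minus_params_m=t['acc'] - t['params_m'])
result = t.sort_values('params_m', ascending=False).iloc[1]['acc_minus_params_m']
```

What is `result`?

drop duplicate dataset (keep=last):
   params_m  acc dataset
5       277   99    imdb
7       249   44   cifar
8       568   68   squad
add column acc_minus_params_m = t['acc'] - t['params_m']:
   params_m  acc dataset  acc_minus_params_m
5       277   99    imdb                -178
7       249   44   cifar                -205
8       568   68   squad                -500
sort by params_m descending:
   params_m  acc dataset  acc_minus_params_m
8       568   68   squad                -500
5       277   99    imdb                -178
7       249   44   cifar                -205

-178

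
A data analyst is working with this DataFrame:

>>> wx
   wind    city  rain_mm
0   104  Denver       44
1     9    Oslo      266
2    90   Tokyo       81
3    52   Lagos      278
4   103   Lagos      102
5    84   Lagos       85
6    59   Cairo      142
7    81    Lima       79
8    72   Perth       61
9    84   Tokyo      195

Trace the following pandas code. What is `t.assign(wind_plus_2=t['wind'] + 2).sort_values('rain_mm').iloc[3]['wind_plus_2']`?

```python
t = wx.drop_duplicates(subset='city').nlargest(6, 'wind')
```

92

drop duplicate city (keep=first):
   wind    city  rain_mm
0   104  Denver       44
1     9    Oslo      266
2    90   Tokyo       81
3    52   Lagos      278
6    59   Cairo      142
7    81    Lima       79
8    72   Perth       61
take 6 rows with largest wind:
   wind    city  rain_mm
0   104  Denver       44
2    90   Tokyo       81
7    81    Lima       79
8    72   Perth       61
6    59   Cairo      142
3    52   Lagos      278
add column wind_plus_2 = t['wind'] + 2:
   wind    city  rain_mm  wind_plus_2
0   104  Denver       44          106
2    90   Tokyo       81           92
7    81    Lima       79           83
8    72   Perth       61           74
6    59   Cairo      142           61
3    52   Lagos      278           54
sort by rain_mm:
   wind    city  rain_mm  wind_plus_2
0   104  Denver       44          106
8    72   Perth       61           74
7    81    Lima       79           83
2    90   Tokyo       81           92
6    59   Cairo      142           61
3    52   Lagos      278           54
The value at position 3, column 'wind_plus_2' is 92.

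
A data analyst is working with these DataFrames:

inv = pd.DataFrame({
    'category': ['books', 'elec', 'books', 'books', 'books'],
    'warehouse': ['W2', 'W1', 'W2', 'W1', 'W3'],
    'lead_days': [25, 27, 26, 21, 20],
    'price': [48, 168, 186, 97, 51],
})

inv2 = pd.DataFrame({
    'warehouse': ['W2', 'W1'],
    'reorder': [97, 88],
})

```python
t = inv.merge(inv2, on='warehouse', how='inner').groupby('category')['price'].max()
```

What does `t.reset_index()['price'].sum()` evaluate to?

merge on 'warehouse' (how='inner') → 4 rows:
  category warehouse  lead_days  price  reorder
0    books        W2         25     48       97
1     elec        W1         27    168       88
2    books        W2         26    186       97
3    books        W1         21     97       88
group by category, max of price:
category
books    186
elec     168
Name: price, dtype: int64
reset_index():
  category  price
0    books    186
1     elec    168
Reading off the sum of column 'price', we get 354.

354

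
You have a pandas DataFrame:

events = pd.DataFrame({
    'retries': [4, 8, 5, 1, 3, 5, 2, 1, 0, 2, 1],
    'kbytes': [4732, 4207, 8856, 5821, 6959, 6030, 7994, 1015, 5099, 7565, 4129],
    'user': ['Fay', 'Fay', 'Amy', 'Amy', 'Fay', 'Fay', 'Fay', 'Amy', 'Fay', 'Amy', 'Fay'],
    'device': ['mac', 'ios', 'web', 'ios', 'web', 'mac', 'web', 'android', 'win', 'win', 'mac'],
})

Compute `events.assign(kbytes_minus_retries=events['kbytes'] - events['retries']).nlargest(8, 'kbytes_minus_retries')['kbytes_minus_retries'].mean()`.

6629.25

add column kbytes_minus_retries = events['kbytes'] - events['retries']:
    retries  kbytes user   device  kbytes_minus_retries
0         4    4732  Fay      mac                  4728
1         8    4207  Fay      ios                  4199
2         5    8856  Amy      web                  8851
3         1    5821  Amy      ios                  5820
4         3    6959  Fay      web                  6956
5         5    6030  Fay      mac                  6025
6         2    7994  Fay      web                  7992
7         1    1015  Amy  android                  1014
8         0    5099  Fay      win                  5099
9         2    7565  Amy      win                  7563
10        1    4129  Fay      mac                  4128
take 8 rows with largest kbytes_minus_retries:
   retries  kbytes user device  kbytes_minus_retries
2        5    8856  Amy    web                  8851
6        2    7994  Fay    web                  7992
9        2    7565  Amy    win                  7563
4        3    6959  Fay    web                  6956
5        5    6030  Fay    mac                  6025
3        1    5821  Amy    ios                  5820
8        0    5099  Fay    win                  5099
0        4    4732  Fay    mac                  4728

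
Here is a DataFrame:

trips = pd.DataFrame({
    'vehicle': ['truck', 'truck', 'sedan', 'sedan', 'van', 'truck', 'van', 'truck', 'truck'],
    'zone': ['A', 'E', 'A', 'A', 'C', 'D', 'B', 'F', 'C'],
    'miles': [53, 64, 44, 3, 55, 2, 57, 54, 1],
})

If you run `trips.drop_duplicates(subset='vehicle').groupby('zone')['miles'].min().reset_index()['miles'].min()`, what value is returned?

44

drop duplicate vehicle (keep=first):
  vehicle zone  miles
0   truck    A     53
2   sedan    A     44
4     van    C     55
group by zone, min of miles:
zone
A    44
C    55
Name: miles, dtype: int64
reset_index():
  zone  miles
0    A     44
1    C     55
The min of column 'miles' is 44.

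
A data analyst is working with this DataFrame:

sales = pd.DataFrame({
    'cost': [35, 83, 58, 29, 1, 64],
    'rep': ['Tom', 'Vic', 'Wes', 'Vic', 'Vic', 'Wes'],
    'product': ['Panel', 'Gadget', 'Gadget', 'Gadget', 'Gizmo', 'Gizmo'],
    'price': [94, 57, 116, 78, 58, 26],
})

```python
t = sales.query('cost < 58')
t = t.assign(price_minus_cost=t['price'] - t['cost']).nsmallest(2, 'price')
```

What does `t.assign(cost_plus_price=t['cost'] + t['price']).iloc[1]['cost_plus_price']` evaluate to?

107

filter rows where cost < 58:
   cost  rep product  price
0    35  Tom   Panel     94
3    29  Vic  Gadget     78
4     1  Vic   Gizmo     58
add column price_minus_cost = t['price'] - t['cost']:
   cost  rep product  price  price_minus_cost
0    35  Tom   Panel     94                59
3    29  Vic  Gadget     78                49
4     1  Vic   Gizmo     58                57
take 2 rows with smallest price:
   cost  rep product  price  price_minus_cost
4     1  Vic   Gizmo     58                57
3    29  Vic  Gadget     78                49
add column cost_plus_price = t['cost'] + t['price']:
   cost  rep product  price  price_minus_cost  cost_plus_price
4     1  Vic   Gizmo     58                57               59
3    29  Vic  Gadget     78                49              107
value at position 1, column 'cost_plus_price' → 107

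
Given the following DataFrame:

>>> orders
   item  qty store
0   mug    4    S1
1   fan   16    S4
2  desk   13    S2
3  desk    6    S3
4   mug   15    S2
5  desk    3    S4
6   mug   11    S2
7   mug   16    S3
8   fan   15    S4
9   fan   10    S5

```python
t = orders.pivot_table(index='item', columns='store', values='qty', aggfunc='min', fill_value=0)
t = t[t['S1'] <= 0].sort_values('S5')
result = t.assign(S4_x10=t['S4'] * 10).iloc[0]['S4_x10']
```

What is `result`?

pivot: rows=item, cols=store, min(qty):
store  S1  S2  S3  S4  S5
item                     
desk    0  13   6   3   0
fan     0   0   0  15  10
mug     4  11  16   0   0
filter rows where S1 <= 0:
store  S1  S2  S3  S4  S5
item                     
desk    0  13   6   3   0
fan     0   0   0  15  10
sort by S5:
store  S1  S2  S3  S4  S5
item                     
desk    0  13   6   3   0
fan     0   0   0  15  10
add column S4_x10 = t['S4'] * 10:
store  S1  S2  S3  S4  S5  S4_x10
item                             
desk    0  13   6   3   0      30
fan     0   0   0  15  10     150
The value at position 0, column 'S4_x10' is 30.

30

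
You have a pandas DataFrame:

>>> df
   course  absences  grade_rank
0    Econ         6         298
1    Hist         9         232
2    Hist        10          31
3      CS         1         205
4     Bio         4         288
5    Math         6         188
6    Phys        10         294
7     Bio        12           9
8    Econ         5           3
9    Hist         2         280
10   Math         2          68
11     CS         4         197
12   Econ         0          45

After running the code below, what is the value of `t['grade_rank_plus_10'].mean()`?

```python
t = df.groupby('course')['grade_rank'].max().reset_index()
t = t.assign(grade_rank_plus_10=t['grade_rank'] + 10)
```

group by course, max of grade_rank:
course
Bio     288
CS      205
Econ    298
Hist    280
Math    188
Phys    294
Name: grade_rank, dtype: int64
reset_index():
  course  grade_rank
0    Bio         288
1     CS         205
2   Econ         298
3   Hist         280
4   Math         188
5   Phys         294
add column grade_rank_plus_10 = t['grade_rank'] + 10:
  course  grade_rank  grade_rank_plus_10
0    Bio         288                 298
1     CS         205                 215
2   Econ         298                 308
3   Hist         280                 290
4   Math         188                 198
5   Phys         294                 304
Hence 268.833333333.

268.833333333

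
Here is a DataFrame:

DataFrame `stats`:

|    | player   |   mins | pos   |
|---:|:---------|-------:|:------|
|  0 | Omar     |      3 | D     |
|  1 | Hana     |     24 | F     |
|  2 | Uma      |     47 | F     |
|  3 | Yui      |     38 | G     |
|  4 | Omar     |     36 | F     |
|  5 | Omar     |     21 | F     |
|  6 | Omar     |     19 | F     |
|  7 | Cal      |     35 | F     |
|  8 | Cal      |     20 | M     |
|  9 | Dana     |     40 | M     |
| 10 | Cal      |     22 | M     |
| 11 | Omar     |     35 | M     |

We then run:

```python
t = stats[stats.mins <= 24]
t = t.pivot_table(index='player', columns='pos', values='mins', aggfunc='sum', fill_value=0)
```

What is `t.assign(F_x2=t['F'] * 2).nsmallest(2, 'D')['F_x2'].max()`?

filter rows where mins <= 24:
   player  mins pos
0    Omar     3   D
1    Hana    24   F
5    Omar    21   F
6    Omar    19   F
8     Cal    20   M
10    Cal    22   M
pivot: rows=player, cols=pos, sum(mins):
pos     D   F   M
player           
Cal     0   0  42
Hana    0  24   0
Omar    3  40   0
add column F_x2 = t['F'] * 2:
pos     D   F   M  F_x2
player                 
Cal     0   0  42     0
Hana    0  24   0    48
Omar    3  40   0    80
take 2 rows with smallest D:
pos     D   F   M  F_x2
player                 
Cal     0   0  42     0
Hana    0  24   0    48
max of column 'F_x2' → 48

48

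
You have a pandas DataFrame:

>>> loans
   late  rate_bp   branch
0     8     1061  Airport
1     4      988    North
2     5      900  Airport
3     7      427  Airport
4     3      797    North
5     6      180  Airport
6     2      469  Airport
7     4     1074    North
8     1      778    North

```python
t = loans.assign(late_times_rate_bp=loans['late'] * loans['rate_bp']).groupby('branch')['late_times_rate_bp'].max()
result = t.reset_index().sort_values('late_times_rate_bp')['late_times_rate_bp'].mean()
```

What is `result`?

6392.0

add column late_times_rate_bp = loans['late'] * loans['rate_bp']:
   late  rate_bp   branch  late_times_rate_bp
0     8     1061  Airport                8488
1     4      988    North                3952
2     5      900  Airport                4500
3     7      427  Airport                2989
4     3      797    North                2391
5     6      180  Airport                1080
6     2      469  Airport                 938
7     4     1074    North                4296
8     1      778    North                 778
group by branch, max of late_times_rate_bp:
branch
Airport    8488
North      4296
Name: late_times_rate_bp, dtype: int64
reset_index():
    branch  late_times_rate_bp
0  Airport                8488
1    North                4296
sort by late_times_rate_bp:
    branch  late_times_rate_bp
1    North                4296
0  Airport                8488
mean of column 'late_times_rate_bp' → 6392.0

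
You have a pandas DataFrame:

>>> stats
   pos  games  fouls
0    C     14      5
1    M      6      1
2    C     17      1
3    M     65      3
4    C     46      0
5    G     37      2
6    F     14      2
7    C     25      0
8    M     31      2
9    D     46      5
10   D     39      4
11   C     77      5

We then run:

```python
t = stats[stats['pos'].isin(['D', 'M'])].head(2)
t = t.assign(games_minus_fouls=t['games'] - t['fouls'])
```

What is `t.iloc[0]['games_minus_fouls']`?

filter rows where pos in ['D', 'M']:
   pos  games  fouls
1    M      6      1
3    M     65      3
8    M     31      2
9    D     46      5
10   D     39      4
take first 2 rows:
  pos  games  fouls
1   M      6      1
3   M     65      3
add column games_minus_fouls = t['games'] - t['fouls']:
  pos  games  fouls  games_minus_fouls
1   M      6      1                  5
3   M     65      3                 62

5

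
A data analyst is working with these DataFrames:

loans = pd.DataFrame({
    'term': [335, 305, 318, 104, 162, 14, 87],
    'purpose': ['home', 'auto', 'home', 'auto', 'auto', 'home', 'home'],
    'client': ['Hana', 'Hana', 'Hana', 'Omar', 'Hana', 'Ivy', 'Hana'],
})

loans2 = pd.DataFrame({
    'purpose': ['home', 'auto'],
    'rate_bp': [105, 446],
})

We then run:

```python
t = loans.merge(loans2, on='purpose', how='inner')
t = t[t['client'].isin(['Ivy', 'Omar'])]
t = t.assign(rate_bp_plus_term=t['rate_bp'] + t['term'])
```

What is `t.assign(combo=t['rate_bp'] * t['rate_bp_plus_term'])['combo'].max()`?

245300

merge on 'purpose' (how='inner') → 7 rows:
   term purpose client  rate_bp
0   335    home   Hana      105
1   305    auto   Hana      446
2   318    home   Hana      105
3   104    auto   Omar      446
4   162    auto   Hana      446
5    14    home    Ivy      105
6    87    home   Hana      105
filter rows where client in ['Ivy', 'Omar']:
   term purpose client  rate_bp
3   104    auto   Omar      446
5    14    home    Ivy      105
add column rate_bp_plus_term = t['rate_bp'] + t['term']:
   term purpose client  rate_bp  rate_bp_plus_term
3   104    auto   Omar      446                550
5    14    home    Ivy      105                119
add column combo = t['rate_bp'] * t['rate_bp_plus_term']:
   term purpose client  rate_bp  rate_bp_plus_term   combo
3   104    auto   Omar      446                550  245300
5    14    home    Ivy      105                119   12495
Taking the max of column 'combo' gives 245300.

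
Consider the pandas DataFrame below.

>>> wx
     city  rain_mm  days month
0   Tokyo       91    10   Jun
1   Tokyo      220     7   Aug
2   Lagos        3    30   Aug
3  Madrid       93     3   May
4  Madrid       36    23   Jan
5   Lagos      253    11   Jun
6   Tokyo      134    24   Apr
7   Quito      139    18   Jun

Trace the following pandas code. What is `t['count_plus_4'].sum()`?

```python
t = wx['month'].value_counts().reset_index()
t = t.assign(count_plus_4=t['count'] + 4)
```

value_counts of month:
month
Jun    3
Aug    2
May    1
Jan    1
Apr    1
Name: count, dtype: int64
reset_index():
  month  count
0   Jun      3
1   Aug      2
2   May      1
3   Jan      1
4   Apr      1
add column count_plus_4 = t['count'] + 4:
  month  count  count_plus_4
0   Jun      3             7
1   Aug      2             6
2   May      1             5
3   Jan      1             5
4   Apr      1             5
Finally, sum of column 'count_plus_4' = 28.

28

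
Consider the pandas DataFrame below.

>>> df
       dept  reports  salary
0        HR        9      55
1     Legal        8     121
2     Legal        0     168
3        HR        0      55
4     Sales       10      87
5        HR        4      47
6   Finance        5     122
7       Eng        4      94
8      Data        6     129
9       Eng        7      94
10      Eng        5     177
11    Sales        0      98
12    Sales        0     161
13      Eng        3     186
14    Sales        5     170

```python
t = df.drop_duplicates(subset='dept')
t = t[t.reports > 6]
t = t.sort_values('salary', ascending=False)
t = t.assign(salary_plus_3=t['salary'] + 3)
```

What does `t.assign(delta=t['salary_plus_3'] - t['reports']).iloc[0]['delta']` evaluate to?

drop duplicate dept (keep=first):
      dept  reports  salary
0       HR        9      55
1    Legal        8     121
4    Sales       10      87
6  Finance        5     122
7      Eng        4      94
8     Data        6     129
filter rows where reports > 6:
    dept  reports  salary
0     HR        9      55
1  Legal        8     121
4  Sales       10      87
sort by salary descending:
    dept  reports  salary
1  Legal        8     121
4  Sales       10      87
0     HR        9      55
add column salary_plus_3 = t['salary'] + 3:
    dept  reports  salary  salary_plus_3
1  Legal        8     121            124
4  Sales       10      87             90
0     HR        9      55             58
add column delta = t['salary_plus_3'] - t['reports']:
    dept  reports  salary  salary_plus_3  delta
1  Legal        8     121            124    116
4  Sales       10      87             90     80
0     HR        9      55             58     49
The value at position 0, column 'delta' is 116.

116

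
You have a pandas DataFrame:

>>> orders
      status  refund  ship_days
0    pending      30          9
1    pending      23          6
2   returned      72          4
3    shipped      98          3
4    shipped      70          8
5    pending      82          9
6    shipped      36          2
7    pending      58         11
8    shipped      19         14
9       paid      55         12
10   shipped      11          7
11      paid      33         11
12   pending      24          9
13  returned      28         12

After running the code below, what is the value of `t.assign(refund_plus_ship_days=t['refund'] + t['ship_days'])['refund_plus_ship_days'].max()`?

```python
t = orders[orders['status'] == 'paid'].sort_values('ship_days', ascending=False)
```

67

filter rows where status == 'paid':
   status  refund  ship_days
9    paid      55         12
11   paid      33         11
sort by ship_days descending:
   status  refund  ship_days
9    paid      55         12
11   paid      33         11
add column refund_plus_ship_days = t['refund'] + t['ship_days']:
   status  refund  ship_days  refund_plus_ship_days
9    paid      55         12                     67
11   paid      33         11                     44
The max of column 'refund_plus_ship_days' is 67.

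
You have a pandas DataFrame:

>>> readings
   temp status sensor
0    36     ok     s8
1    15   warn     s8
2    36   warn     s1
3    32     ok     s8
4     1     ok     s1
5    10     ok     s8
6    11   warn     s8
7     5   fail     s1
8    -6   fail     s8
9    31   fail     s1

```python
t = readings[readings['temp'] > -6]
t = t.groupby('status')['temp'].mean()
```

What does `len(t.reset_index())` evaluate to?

3

filter rows where temp > -6:
   temp status sensor
0    36     ok     s8
1    15   warn     s8
2    36   warn     s1
3    32     ok     s8
4     1     ok     s1
5    10     ok     s8
6    11   warn     s8
7     5   fail     s1
9    31   fail     s1
group by status, mean of temp:
status
fail    18.000000
ok      19.750000
warn    20.666667
Name: temp, dtype: float64
reset_index():
  status       temp
0   fail  18.000000
1     ok  19.750000
2   warn  20.666667
number of rows → 3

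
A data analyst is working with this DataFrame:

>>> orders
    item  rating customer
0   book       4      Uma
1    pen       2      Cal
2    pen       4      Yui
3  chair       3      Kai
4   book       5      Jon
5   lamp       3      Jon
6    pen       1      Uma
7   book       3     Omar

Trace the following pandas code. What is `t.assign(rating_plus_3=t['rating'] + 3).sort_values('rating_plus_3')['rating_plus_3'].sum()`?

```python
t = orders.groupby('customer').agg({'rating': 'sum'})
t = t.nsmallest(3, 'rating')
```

group by customer, sum of rating:
          rating
customer        
Cal            2
Jon            8
Kai            3
Omar           3
Uma            5
Yui            4
take 3 rows with smallest rating:
          rating
customer        
Cal            2
Kai            3
Omar           3
add column rating_plus_3 = t['rating'] + 3:
          rating  rating_plus_3
customer                       
Cal            2              5
Kai            3              6
Omar           3              6
sort by rating_plus_3:
          rating  rating_plus_3
customer                       
Cal            2              5
Kai            3              6
Omar           3              6

17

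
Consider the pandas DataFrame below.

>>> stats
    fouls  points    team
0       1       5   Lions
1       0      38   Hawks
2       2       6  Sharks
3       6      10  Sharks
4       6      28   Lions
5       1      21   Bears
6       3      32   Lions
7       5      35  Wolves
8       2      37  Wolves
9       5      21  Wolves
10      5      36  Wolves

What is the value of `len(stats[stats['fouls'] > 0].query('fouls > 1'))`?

8

filter rows where fouls > 0:
    fouls  points    team
0       1       5   Lions
2       2       6  Sharks
3       6      10  Sharks
4       6      28   Lions
5       1      21   Bears
6       3      32   Lions
7       5      35  Wolves
8       2      37  Wolves
9       5      21  Wolves
10      5      36  Wolves
filter rows where fouls > 1:
    fouls  points    team
2       2       6  Sharks
3       6      10  Sharks
4       6      28   Lions
6       3      32   Lions
7       5      35  Wolves
8       2      37  Wolves
9       5      21  Wolves
10      5      36  Wolves
The number of rows is 8.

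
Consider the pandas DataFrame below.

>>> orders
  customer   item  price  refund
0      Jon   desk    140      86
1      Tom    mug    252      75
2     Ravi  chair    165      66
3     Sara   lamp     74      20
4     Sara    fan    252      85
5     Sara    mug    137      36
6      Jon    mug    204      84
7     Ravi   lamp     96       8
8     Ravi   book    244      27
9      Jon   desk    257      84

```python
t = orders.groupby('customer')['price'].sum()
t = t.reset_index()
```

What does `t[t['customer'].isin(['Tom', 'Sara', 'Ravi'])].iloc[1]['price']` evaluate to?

group by customer, sum of price:
customer
Jon     601
Ravi    505
Sara    463
Tom     252
Name: price, dtype: int64
reset_index():
  customer  price
0      Jon    601
1     Ravi    505
2     Sara    463
3      Tom    252
filter rows where customer in ['Tom', 'Sara', 'Ravi']:
  customer  price
1     Ravi    505
2     Sara    463
3      Tom    252

463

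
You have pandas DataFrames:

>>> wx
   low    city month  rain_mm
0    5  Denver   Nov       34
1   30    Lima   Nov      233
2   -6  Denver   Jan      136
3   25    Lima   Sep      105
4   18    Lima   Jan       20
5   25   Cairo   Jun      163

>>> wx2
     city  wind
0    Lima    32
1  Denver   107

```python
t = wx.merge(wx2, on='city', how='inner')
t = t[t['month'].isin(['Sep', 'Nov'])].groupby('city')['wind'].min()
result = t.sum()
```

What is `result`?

139

merge on 'city' (how='inner') → 5 rows:
   low    city month  rain_mm  wind
0    5  Denver   Nov       34   107
1   30    Lima   Nov      233    32
2   -6  Denver   Jan      136   107
3   25    Lima   Sep      105    32
4   18    Lima   Jan       20    32
filter rows where month in ['Sep', 'Nov']:
   low    city month  rain_mm  wind
0    5  Denver   Nov       34   107
1   30    Lima   Nov      233    32
3   25    Lima   Sep      105    32
group by city, min of wind:
city
Denver    107
Lima       32
Name: wind, dtype: int64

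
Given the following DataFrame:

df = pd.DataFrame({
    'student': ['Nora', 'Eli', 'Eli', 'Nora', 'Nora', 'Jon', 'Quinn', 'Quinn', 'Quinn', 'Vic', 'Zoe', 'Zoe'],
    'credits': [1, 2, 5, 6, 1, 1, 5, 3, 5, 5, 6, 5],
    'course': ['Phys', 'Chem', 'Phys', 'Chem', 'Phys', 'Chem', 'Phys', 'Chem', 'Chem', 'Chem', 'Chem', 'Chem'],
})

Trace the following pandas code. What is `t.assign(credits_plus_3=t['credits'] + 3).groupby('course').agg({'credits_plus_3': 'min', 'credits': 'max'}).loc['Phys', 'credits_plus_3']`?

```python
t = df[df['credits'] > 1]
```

filter rows where credits > 1:
   student  credits course
1      Eli        2   Chem
2      Eli        5   Phys
3     Nora        6   Chem
6    Quinn        5   Phys
7    Quinn        3   Chem
8    Quinn        5   Chem
9      Vic        5   Chem
10     Zoe        6   Chem
11     Zoe        5   Chem
add column credits_plus_3 = t['credits'] + 3:
   student  credits course  credits_plus_3
1      Eli        2   Chem               5
2      Eli        5   Phys               8
3     Nora        6   Chem               9
6    Quinn        5   Phys               8
7    Quinn        3   Chem               6
8    Quinn        5   Chem               8
9      Vic        5   Chem               8
10     Zoe        6   Chem               9
11     Zoe        5   Chem               8
group by course: min(credits_plus_3), max(credits):
        credits_plus_3  credits
course                         
Chem                 5        6
Phys                 8        5

8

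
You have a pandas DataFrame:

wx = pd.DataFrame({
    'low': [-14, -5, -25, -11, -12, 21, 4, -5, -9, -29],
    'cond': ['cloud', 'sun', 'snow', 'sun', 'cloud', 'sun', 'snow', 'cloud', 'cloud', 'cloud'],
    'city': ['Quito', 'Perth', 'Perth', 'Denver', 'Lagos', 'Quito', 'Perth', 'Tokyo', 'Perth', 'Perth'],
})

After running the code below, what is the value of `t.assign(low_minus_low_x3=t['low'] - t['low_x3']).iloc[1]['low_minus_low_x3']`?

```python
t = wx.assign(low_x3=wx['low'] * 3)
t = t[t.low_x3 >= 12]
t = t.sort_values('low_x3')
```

-42

add column low_x3 = wx['low'] * 3:
   low   cond    city  low_x3
0  -14  cloud   Quito     -42
1   -5    sun   Perth     -15
2  -25   snow   Perth     -75
3  -11    sun  Denver     -33
4  -12  cloud   Lagos     -36
5   21    sun   Quito      63
6    4   snow   Perth      12
7   -5  cloud   Tokyo     -15
8   -9  cloud   Perth     -27
9  -29  cloud   Perth     -87
filter rows where low_x3 >= 12:
   low  cond   city  low_x3
5   21   sun  Quito      63
6    4  snow  Perth      12
sort by low_x3:
   low  cond   city  low_x3
6    4  snow  Perth      12
5   21   sun  Quito      63
add column low_minus_low_x3 = t['low'] - t['low_x3']:
   low  cond   city  low_x3  low_minus_low_x3
6    4  snow  Perth      12                -8
5   21   sun  Quito      63               -42
Reading off the value at position 1, column 'low_minus_low_x3', we get -42.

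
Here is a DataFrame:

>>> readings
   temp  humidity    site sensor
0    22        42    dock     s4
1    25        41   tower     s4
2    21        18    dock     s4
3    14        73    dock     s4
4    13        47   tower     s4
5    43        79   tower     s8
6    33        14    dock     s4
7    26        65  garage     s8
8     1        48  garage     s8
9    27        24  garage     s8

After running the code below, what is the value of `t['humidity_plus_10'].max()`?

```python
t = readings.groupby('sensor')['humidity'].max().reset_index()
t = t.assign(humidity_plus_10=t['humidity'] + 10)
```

89

group by sensor, max of humidity:
sensor
s4    73
s8    79
Name: humidity, dtype: int64
reset_index():
  sensor  humidity
0     s4        73
1     s8        79
add column humidity_plus_10 = t['humidity'] + 10:
  sensor  humidity  humidity_plus_10
0     s4        73                83
1     s8        79                89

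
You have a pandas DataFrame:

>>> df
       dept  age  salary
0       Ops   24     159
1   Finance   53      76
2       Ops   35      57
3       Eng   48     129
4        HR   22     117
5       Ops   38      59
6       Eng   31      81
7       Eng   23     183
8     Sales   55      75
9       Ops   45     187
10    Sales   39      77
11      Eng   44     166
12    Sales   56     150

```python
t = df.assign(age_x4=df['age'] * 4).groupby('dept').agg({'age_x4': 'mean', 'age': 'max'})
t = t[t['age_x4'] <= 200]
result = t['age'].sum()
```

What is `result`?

171

add column age_x4 = df['age'] * 4:
       dept  age  salary  age_x4
0       Ops   24     159      96
1   Finance   53      76     212
2       Ops   35      57     140
3       Eng   48     129     192
4        HR   22     117      88
5       Ops   38      59     152
6       Eng   31      81     124
7       Eng   23     183      92
8     Sales   55      75     220
9       Ops   45     187     180
10    Sales   39      77     156
11      Eng   44     166     176
12    Sales   56     150     224
group by dept: mean(age_x4), max(age):
         age_x4  age
dept                
Eng       146.0   48
Finance   212.0   53
HR         88.0   22
Ops       142.0   45
Sales     200.0   56
filter rows where age_x4 <= 200:
       age_x4  age
dept              
Eng     146.0   48
HR       88.0   22
Ops     142.0   45
Sales   200.0   56
Then the sum of column 'age': 171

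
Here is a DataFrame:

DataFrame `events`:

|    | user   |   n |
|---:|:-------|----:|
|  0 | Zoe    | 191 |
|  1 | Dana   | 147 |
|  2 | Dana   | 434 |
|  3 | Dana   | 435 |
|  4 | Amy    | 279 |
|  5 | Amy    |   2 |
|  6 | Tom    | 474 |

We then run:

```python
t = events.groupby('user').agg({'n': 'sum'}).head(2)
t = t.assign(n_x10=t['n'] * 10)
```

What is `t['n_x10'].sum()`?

12970

group by user, sum of n:
         n
user      
Amy    281
Dana  1016
Tom    474
Zoe    191
take first 2 rows:
         n
user      
Amy    281
Dana  1016
add column n_x10 = t['n'] * 10:
         n  n_x10
user             
Amy    281   2810
Dana  1016  10160
Then the sum of column 'n_x10': 12970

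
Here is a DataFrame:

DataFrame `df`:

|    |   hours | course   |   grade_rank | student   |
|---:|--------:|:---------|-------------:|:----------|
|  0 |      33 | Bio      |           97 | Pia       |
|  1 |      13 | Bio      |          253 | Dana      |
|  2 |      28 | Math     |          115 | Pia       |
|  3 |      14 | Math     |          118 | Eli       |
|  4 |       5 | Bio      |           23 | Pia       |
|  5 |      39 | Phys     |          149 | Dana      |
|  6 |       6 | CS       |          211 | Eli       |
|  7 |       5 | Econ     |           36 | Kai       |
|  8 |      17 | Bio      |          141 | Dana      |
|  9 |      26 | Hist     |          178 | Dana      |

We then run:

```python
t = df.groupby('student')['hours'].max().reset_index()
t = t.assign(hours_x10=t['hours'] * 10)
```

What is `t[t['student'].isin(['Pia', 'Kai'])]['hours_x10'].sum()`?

group by student, max of hours:
student
Dana    39
Eli     14
Kai      5
Pia     33
Name: hours, dtype: int64
reset_index():
  student  hours
0    Dana     39
1     Eli     14
2     Kai      5
3     Pia     33
add column hours_x10 = t['hours'] * 10:
  student  hours  hours_x10
0    Dana     39        390
1     Eli     14        140
2     Kai      5         50
3     Pia     33        330
filter rows where student in ['Pia', 'Kai']:
  student  hours  hours_x10
2     Kai      5         50
3     Pia     33        330
Finally, sum of column 'hours_x10' = 380.

380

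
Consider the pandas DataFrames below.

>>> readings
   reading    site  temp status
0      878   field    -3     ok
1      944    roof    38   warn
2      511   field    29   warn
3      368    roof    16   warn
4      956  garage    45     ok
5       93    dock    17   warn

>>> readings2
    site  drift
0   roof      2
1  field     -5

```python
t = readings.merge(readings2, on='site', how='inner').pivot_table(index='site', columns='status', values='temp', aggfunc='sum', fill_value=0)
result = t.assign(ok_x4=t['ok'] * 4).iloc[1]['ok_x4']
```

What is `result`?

0

merge on 'site' (how='inner') → 4 rows:
   reading   site  temp status  drift
0      878  field    -3     ok     -5
1      944   roof    38   warn      2
2      511  field    29   warn     -5
3      368   roof    16   warn      2
pivot: rows=site, cols=status, sum(temp):
status  ok  warn
site            
field   -3    29
roof     0    54
add column ok_x4 = t['ok'] * 4:
status  ok  warn  ok_x4
site                   
field   -3    29    -12
roof     0    54      0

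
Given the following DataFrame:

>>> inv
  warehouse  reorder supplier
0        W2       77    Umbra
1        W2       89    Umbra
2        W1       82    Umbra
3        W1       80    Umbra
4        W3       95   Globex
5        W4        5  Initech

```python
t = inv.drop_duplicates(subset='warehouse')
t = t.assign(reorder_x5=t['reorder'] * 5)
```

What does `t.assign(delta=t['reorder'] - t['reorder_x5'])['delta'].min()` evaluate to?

-380

drop duplicate warehouse (keep=first):
  warehouse  reorder supplier
0        W2       77    Umbra
2        W1       82    Umbra
4        W3       95   Globex
5        W4        5  Initech
add column reorder_x5 = t['reorder'] * 5:
  warehouse  reorder supplier  reorder_x5
0        W2       77    Umbra         385
2        W1       82    Umbra         410
4        W3       95   Globex         475
5        W4        5  Initech          25
add column delta = t['reorder'] - t['reorder_x5']:
  warehouse  reorder supplier  reorder_x5  delta
0        W2       77    Umbra         385   -308
2        W1       82    Umbra         410   -328
4        W3       95   Globex         475   -380
5        W4        5  Initech          25    -20
The min of column 'delta' is -380.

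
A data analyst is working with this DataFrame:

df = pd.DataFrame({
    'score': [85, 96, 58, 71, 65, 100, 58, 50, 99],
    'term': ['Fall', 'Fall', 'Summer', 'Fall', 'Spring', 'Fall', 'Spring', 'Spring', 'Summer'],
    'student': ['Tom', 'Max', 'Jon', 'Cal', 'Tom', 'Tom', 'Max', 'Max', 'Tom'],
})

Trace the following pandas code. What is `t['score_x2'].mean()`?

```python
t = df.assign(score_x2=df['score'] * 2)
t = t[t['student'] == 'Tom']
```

174.5

add column score_x2 = df['score'] * 2:
   score    term student  score_x2
0     85    Fall     Tom       170
1     96    Fall     Max       192
2     58  Summer     Jon       116
3     71    Fall     Cal       142
4     65  Spring     Tom       130
5    100    Fall     Tom       200
6     58  Spring     Max       116
7     50  Spring     Max       100
8     99  Summer     Tom       198
filter rows where student == 'Tom':
   score    term student  score_x2
0     85    Fall     Tom       170
4     65  Spring     Tom       130
5    100    Fall     Tom       200
8     99  Summer     Tom       198
Finally, mean of column 'score_x2' = 174.5.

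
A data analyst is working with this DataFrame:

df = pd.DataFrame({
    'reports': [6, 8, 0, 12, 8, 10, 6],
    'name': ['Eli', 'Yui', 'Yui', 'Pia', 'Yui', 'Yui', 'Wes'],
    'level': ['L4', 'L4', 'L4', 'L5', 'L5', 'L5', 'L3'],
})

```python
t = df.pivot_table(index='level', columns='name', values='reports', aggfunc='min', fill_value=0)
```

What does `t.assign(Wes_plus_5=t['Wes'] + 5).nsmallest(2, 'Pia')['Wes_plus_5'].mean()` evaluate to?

8.0

pivot: rows=level, cols=name, min(reports):
name   Eli  Pia  Wes  Yui
level                    
L3       0    0    6    0
L4       6    0    0    0
L5       0   12    0    8
add column Wes_plus_5 = t['Wes'] + 5:
name   Eli  Pia  Wes  Yui  Wes_plus_5
level                                
L3       0    0    6    0          11
L4       6    0    0    0           5
L5       0   12    0    8           5
take 2 rows with smallest Pia:
name   Eli  Pia  Wes  Yui  Wes_plus_5
level                                
L3       0    0    6    0          11
L4       6    0    0    0           5
mean of column 'Wes_plus_5' → 8.0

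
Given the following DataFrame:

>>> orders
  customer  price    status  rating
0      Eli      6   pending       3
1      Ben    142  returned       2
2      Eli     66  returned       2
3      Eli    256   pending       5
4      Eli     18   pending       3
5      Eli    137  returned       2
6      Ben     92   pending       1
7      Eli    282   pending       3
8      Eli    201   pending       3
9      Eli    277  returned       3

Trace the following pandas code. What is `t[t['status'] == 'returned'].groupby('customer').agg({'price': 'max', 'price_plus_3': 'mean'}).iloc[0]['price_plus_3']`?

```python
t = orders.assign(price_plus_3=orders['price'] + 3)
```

145.0

add column price_plus_3 = orders['price'] + 3:
  customer  price    status  rating  price_plus_3
0      Eli      6   pending       3             9
1      Ben    142  returned       2           145
2      Eli     66  returned       2            69
3      Eli    256   pending       5           259
4      Eli     18   pending       3            21
5      Eli    137  returned       2           140
6      Ben     92   pending       1            95
7      Eli    282   pending       3           285
8      Eli    201   pending       3           204
9      Eli    277  returned       3           280
filter rows where status == 'returned':
  customer  price    status  rating  price_plus_3
1      Ben    142  returned       2           145
2      Eli     66  returned       2            69
5      Eli    137  returned       2           140
9      Eli    277  returned       3           280
group by customer: max(price), mean(price_plus_3):
          price  price_plus_3
customer                     
Ben         142         145.0
Eli         277         163.0
Reading off the value at position 0, column 'price_plus_3', we get 145.0.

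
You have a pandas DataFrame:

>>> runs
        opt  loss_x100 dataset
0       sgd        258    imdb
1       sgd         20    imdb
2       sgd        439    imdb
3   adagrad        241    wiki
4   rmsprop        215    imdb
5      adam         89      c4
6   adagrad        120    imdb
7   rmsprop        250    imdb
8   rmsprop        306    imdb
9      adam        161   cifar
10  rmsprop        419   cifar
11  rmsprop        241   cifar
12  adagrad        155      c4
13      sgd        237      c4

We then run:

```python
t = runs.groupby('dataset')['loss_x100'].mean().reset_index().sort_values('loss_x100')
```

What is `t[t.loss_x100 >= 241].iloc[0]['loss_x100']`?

group by dataset, mean of loss_x100:
dataset
c4       160.333333
cifar    273.666667
imdb     229.714286
wiki     241.000000
Name: loss_x100, dtype: float64
reset_index():
  dataset   loss_x100
0      c4  160.333333
1   cifar  273.666667
2    imdb  229.714286
3    wiki  241.000000
sort by loss_x100:
  dataset   loss_x100
0      c4  160.333333
2    imdb  229.714286
3    wiki  241.000000
1   cifar  273.666667
filter rows where loss_x100 >= 241:
  dataset   loss_x100
3    wiki  241.000000
1   cifar  273.666667
Finally, value at position 0, column 'loss_x100' = 241.0.

241.0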